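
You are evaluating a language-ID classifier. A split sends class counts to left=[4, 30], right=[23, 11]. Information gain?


Parent = [27, 41], H_parent = 0.9692
H_left = 0.5226 (n=34), H_right = 0.9082 (n=34)
H_children = (34/68)·0.5226 + (34/68)·0.9082 = 0.7154
IG = 0.9692 - 0.7154 = 0.2538

0.2538


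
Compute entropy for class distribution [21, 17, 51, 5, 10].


Probabilities: [21/104, 17/104, 51/104, 5/104, 10/104] ≈ [0.2019, 0.1635, 0.4904, 0.0481, 0.0962]
H = -((21/104)·log₂(21/104) + (17/104)·log₂(17/104) + (51/104)·log₂(51/104) + (5/104)·log₂(5/104) + (10/104)·log₂(10/104))
  = 1.9327 bits

1.9327 bits


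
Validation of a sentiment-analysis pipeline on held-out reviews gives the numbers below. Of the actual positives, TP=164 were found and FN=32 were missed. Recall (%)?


Recall = TP/(TP+FN)
= 164/(164+32)
= 164/196 = 83.67%

83.67%


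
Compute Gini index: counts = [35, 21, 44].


Probabilities: [35/100, 21/100, 44/100] ≈ [0.35, 0.21, 0.44]
Σpᵢ² = (1225 + 441 + 1936)/100² = 3602/10000
Gini = 1 - Σpᵢ² = 1 - 3602/10000 = 0.6398

0.6398


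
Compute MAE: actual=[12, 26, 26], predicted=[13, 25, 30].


Absolute errors: |12-13|=1, |26-25|=1, |26-30|=4
Sum = 6
MAE = 6/3 = 2

2


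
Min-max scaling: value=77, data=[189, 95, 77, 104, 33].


min=33, max=189
(77-33)/(189-33) = 44/156 = 0.2821

0.2821


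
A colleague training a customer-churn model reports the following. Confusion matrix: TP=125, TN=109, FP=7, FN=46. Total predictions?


Total = TP + TN + FP + FN
= 125 + 109 + 7 + 46
= 287
(Predicted positive: 132, predicted negative: 155)

287


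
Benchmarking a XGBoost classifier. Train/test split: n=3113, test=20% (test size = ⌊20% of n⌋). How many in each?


Test = ⌊3113·20/100⌋ = 622
Train = 3113 - 622 = 2491

Train: 2491, Test: 622


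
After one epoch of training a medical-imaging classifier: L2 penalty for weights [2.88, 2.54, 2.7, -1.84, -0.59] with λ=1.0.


‖w‖₂² = (2.88)² + (2.54)² + (2.7)² + (-1.84)² + (-0.59)²
     = 8.2944 + 6.4516 + 7.29 + 3.3856 + 0.3481
     = 25.7697
λ·‖w‖₂² = 1.0·25.7697 = 25.7697

25.7697


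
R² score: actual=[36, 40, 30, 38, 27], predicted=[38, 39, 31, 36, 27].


ȳ = 34.2
SS_res = Σ(y-ŷ)² = 10
SS_tot = Σ(y-ȳ)² = 120.8
R² = 1 - SS_res/SS_tot = 1 - 0.0828 = 0.9172

0.9172


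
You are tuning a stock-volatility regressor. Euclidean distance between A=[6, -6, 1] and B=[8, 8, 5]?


d = √((6-8)² + (-6-8)² + (1-5)²)
  = √(4 + 196 + 16)
  = √216 = 14.6969

14.6969


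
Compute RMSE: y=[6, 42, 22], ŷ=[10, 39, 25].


MSE = 34/3 = 11.3333
RMSE = √(34/3) = 3.3665

3.3665


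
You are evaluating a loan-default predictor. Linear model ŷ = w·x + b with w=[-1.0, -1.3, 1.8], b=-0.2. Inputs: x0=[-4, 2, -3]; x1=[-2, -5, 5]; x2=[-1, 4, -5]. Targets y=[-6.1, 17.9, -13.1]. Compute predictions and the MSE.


ŷ0 = (-1.0)·(-4) + (-1.3)·(2) + (1.8)·(-3) - 0.2 = -4.2
ŷ1 = (-1.0)·(-2) + (-1.3)·(-5) + (1.8)·(5) - 0.2 = 17.3
ŷ2 = (-1.0)·(-1) + (-1.3)·(4) + (1.8)·(-5) - 0.2 = -13.4
errors² = [3.61, 0.36, 0.09]
MSE = 4.0600/3 = 1.3533

1.3533


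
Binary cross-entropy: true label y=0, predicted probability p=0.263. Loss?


BCE = -[y·ln(p) + (1-y)·ln(1-p)]
= -0 - 1·ln(1-0.263)
= -ln(0.737) = 0.3052

0.3052


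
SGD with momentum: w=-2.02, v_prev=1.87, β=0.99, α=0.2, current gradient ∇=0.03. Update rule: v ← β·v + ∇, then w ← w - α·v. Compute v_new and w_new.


v_new = 0.99·1.87 + 0.03 = 1.8513 + 0.03 = 1.8813
w_new = -2.02 - 0.2·1.8813 = -2.02 - 0.37626 = -2.39626

v_new=1.8813, w_new=-2.39626


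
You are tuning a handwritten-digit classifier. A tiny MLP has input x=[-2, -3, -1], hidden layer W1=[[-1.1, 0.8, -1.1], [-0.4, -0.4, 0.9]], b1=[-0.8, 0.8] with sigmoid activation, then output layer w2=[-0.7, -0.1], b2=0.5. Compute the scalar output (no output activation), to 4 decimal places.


z1[0] = (-1.1)·(-2) + (0.8)·(-3) + (-1.1)·(-1) - 0.8 = 0.1
z1[1] = (-0.4)·(-2) + (-0.4)·(-3) + (0.9)·(-1) + 0.8 = 1.9
h = sigmoid(z1) = [0.525, 0.8699]
output = (-0.7)·(0.525) + (-0.1)·(0.8699) + 0.5 = 0.0455

0.0455


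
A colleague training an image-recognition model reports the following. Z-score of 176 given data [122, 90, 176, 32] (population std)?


μ = 105, σ = 52.1632
z = (176 - 105)/52.1632 = 1.3611

1.3611


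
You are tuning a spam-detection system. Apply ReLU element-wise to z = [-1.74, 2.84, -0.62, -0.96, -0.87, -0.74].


ReLU(-1.74) = max(0, -1.74) = 0.0
ReLU(2.84) = max(0, 2.84) = 2.84
ReLU(-0.62) = max(0, -0.62) = 0.0
ReLU(-0.96) = max(0, -0.96) = 0.0
ReLU(-0.87) = max(0, -0.87) = 0.0
ReLU(-0.74) = max(0, -0.74) = 0.0
result = [0.0, 2.84, 0.0, 0.0, 0.0, 0.0]

[0.0, 2.84, 0.0, 0.0, 0.0, 0.0]


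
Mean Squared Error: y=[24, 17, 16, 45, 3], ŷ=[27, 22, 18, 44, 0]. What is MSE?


Squared errors: (24-27)²=9, (17-22)²=25, (16-18)²=4, (45-44)²=1, (3-0)²=9
Sum = 48
MSE = 48/5 = 48/5

48/5


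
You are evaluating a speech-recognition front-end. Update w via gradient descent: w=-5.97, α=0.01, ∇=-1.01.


w_new = w - α·∇
= -5.97 - 0.01·-1.01
= -5.97 + 0.0101
= -5.9599

-5.9599


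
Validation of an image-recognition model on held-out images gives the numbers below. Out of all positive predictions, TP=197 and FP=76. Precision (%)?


Precision = TP/(TP+FP)
= 197/(197+76)
= 197/273 = 72.16%

72.16%


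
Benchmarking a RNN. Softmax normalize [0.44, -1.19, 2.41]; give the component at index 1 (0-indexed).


Exponentials: e^0.44=1.5527, e^-1.19=0.3042, e^2.41=11.134
Sum = 12.9909
Softmax = [0.1195, 0.0234, 0.8571]
p[1] = 0.3042/12.9909 = 0.0234

0.0234


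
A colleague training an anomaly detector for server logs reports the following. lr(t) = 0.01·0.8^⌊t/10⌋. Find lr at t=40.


n_drops = ⌊40/10⌋ = 4
lr = 0.01·0.8^4 = 0.01·0.4096 = 0.004096

0.004096


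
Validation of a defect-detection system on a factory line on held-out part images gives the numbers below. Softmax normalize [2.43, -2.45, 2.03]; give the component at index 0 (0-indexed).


Exponentials: e^2.43=11.3589, e^-2.45=0.0863, e^2.03=7.6141
Sum = 19.0593
Softmax = [0.596, 0.0045, 0.3995]
p[0] = 11.3589/19.0593 = 0.596

0.596


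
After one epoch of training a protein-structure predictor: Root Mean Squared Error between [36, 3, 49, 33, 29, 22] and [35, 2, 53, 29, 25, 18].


MSE = 66/6 = 11
RMSE = √(66/6) = 3.3166

3.3166


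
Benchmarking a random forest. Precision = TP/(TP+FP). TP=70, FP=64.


Precision = TP/(TP+FP)
= 70/(70+64)
= 70/134 = 52.24%

52.24%


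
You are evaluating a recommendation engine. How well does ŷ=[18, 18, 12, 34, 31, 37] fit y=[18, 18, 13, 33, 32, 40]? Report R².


ȳ = 25.6667
SS_res = Σ(y-ŷ)² = 12
SS_tot = Σ(y-ȳ)² = 577.33
R² = 1 - SS_res/SS_tot = 1 - 0.0208 = 0.9792

0.9792


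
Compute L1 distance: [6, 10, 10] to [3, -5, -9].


d = |6-3| + |10+ 5| + |10+ 9|
  = 3 + 15 + 19
  = 37

37


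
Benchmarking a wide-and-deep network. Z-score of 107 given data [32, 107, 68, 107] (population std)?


μ = 78.5, σ = 31.213
z = (107 - 78.5)/31.213 = 0.9131

0.9131


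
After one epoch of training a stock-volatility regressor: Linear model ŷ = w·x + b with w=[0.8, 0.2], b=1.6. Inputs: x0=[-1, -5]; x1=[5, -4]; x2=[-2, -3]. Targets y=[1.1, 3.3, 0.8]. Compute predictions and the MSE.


ŷ0 = (0.8)·(-1) + (0.2)·(-5) + 1.6 = -0.2
ŷ1 = (0.8)·(5) + (0.2)·(-4) + 1.6 = 4.8
ŷ2 = (0.8)·(-2) + (0.2)·(-3) + 1.6 = -0.6
errors² = [1.69, 2.25, 1.96]
MSE = 5.9000/3 = 1.9667

1.9667


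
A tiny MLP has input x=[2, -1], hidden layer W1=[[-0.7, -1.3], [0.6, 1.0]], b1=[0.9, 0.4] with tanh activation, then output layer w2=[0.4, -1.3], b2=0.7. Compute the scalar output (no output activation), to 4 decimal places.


z1[0] = (-0.7)·(2) + (-1.3)·(-1) + 0.9 = 0.8
z1[1] = (0.6)·(2) + (1.0)·(-1) + 0.4 = 0.6
h = tanh(z1) = [0.664, 0.537]
output = (0.4)·(0.664) + (-1.3)·(0.537) + 0.7 = 0.2675

0.2675


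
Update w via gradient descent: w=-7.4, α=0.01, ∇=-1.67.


w_new = w - α·∇
= -7.4 - 0.01·-1.67
= -7.4 + 0.0167
= -7.3833

-7.3833


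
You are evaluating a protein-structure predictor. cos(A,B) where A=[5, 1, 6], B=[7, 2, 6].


A·B = 5·7 + 1·2 + 6·6 = 73
‖A‖ = √62 = 7.874, ‖B‖ = √89 = 9.434
cos = 73/(√62·√89) = 73/√5518 = 0.9827

0.9827


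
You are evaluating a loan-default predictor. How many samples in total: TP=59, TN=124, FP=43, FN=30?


Total = TP + TN + FP + FN
= 59 + 124 + 43 + 30
= 256
(Predicted positive: 102, predicted negative: 154)

256


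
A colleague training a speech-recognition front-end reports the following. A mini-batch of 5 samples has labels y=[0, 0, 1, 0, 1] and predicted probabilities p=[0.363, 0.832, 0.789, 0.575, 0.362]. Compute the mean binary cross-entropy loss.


L[0] = -ln(1-0.363) = -ln(0.637) = 0.451
L[1] = -ln(1-0.832) = -ln(0.168) = 1.7838
L[2] = -ln(0.789) = 0.237
L[3] = -ln(1-0.575) = -ln(0.425) = 0.8557
L[4] = -ln(0.362) = 1.0161
mean = (0.451 + 1.7838 + 0.237 + 0.8557 + 1.0161)/5 = 0.8687

0.8687


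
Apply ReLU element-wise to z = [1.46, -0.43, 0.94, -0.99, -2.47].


ReLU(1.46) = max(0, 1.46) = 1.46
ReLU(-0.43) = max(0, -0.43) = 0.0
ReLU(0.94) = max(0, 0.94) = 0.94
ReLU(-0.99) = max(0, -0.99) = 0.0
ReLU(-2.47) = max(0, -2.47) = 0.0
result = [1.46, 0.0, 0.94, 0.0, 0.0]

[1.46, 0.0, 0.94, 0.0, 0.0]


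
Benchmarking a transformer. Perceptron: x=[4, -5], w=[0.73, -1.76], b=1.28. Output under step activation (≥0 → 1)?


z = (4)·(0.73) + (-5)·(-1.76) + 1.28
  = 13.0
step(z) = 1 (z≥0)

1


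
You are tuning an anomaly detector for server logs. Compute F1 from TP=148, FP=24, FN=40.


Precision = 148/172 = 0.8605
Recall = 148/188 = 0.7872
F1 = 2·P·R/(P+R) = 2·TP/(2·TP+FP+FN) = 296/(296+24+40) = 296/360 = 0.8222

0.8222


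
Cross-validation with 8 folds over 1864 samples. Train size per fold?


Fold size = 1864/8 = 233
Training per fold = 1864 - 233 = 1631

1631


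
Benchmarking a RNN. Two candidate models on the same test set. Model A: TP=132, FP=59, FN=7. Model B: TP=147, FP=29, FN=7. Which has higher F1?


Model A: P=132/191=0.6911, R=132/139=0.9496, F1=2PR/(P+R)=2TP/(2TP+FP+FN)=264/330=0.8
Model B: P=147/176=0.8352, R=147/154=0.9545, F1=2PR/(P+R)=2TP/(2TP+FP+FN)=294/330=0.8909
0.8 < 0.8909 → Model B

Model B


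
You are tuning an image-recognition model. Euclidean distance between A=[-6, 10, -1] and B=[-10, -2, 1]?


d = √((-6+ 10)² + (10+ 2)² + (-1-1)²)
  = √(16 + 144 + 4)
  = √164 = 12.8062

12.8062


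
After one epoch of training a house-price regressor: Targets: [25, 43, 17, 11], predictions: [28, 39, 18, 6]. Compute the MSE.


Squared errors: (25-28)²=9, (43-39)²=16, (17-18)²=1, (11-6)²=25
Sum = 51
MSE = 51/4 = 51/4

51/4


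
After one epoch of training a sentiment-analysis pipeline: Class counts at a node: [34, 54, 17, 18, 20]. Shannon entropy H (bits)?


Probabilities: [34/143, 54/143, 17/143, 18/143, 20/143] ≈ [0.2378, 0.3776, 0.1189, 0.1259, 0.1399]
H = -((34/143)·log₂(34/143) + (54/143)·log₂(54/143) + (17/143)·log₂(17/143) + (18/143)·log₂(18/143) + (20/143)·log₂(20/143))
  = 2.1618 bits

2.1618 bits


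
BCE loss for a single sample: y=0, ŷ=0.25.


BCE = -[y·ln(p) + (1-y)·ln(1-p)]
= -0 - 1·ln(1-0.25)
= -ln(0.75) = 0.2877

0.2877


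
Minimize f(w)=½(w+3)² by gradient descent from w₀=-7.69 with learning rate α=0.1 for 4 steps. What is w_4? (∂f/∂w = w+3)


step 1: grad = -7.69+3 = -4.69; w = -7.69 - 0.1·(-4.69) = -7.221
step 2: grad = -7.221+3 = -4.221; w = -7.221 - 0.1·(-4.221) = -6.7989
step 3: grad = -6.7989+3 = -3.7989; w = -6.7989 - 0.1·(-3.7989) = -6.41901
step 4: grad = -6.41901+3 = -3.41901; w = -6.41901 - 0.1·(-3.41901) = -6.077109

-6.077109


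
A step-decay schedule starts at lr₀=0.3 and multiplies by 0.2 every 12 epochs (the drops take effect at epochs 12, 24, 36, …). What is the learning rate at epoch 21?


n_drops = ⌊21/12⌋ = 1
lr = 0.3·0.2^1 = 0.3·0.2 = 0.06

0.06


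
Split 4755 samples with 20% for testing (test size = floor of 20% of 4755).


Test = ⌊4755·20/100⌋ = 951
Train = 4755 - 951 = 3804

Train: 3804, Test: 951


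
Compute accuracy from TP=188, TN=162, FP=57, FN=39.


Accuracy = (TP+TN)/(TP+TN+FP+FN)
= (188+162)/(446)
= 350/446 = 78.48%

78.48%


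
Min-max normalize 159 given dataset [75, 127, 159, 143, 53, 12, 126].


min=12, max=159
(159-12)/(159-12) = 147/147 = 1.0

1.0


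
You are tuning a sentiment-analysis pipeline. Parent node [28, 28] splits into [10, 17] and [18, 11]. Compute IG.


Parent = [28, 28], H_parent = 1
H_left = 0.951 (n=27), H_right = 0.9576 (n=29)
H_children = (27/56)·0.951 + (29/56)·0.9576 = 0.9544
IG = 1 - 0.9544 = 0.0456

0.0456


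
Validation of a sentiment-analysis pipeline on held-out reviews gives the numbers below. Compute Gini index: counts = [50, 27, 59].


Probabilities: [50/136, 27/136, 59/136] ≈ [0.3676, 0.1985, 0.4338]
Σpᵢ² = (2500 + 729 + 3481)/136² = 6710/18496
Gini = 1 - Σpᵢ² = 1 - 6710/18496 = 0.6372

0.6372


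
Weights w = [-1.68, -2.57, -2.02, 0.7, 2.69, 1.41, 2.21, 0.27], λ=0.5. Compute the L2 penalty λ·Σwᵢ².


‖w‖₂² = (-1.68)² + (-2.57)² + (-2.02)² + (0.7)² + (2.69)² + (1.41)² + (2.21)² + (0.27)²
     = 2.8224 + 6.6049 + 4.0804 + 0.49 + 7.2361 + 1.9881 + 4.8841 + 0.0729
     = 28.1789
λ·‖w‖₂² = 0.5·28.1789 = 14.08945

14.08945


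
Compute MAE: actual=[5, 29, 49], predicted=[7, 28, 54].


Absolute errors: |5-7|=2, |29-28|=1, |49-54|=5
Sum = 8
MAE = 8/3 = 8/3

8/3


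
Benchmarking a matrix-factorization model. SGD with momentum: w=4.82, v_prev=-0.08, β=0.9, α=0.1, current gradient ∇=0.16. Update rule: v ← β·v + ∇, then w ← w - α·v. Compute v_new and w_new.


v_new = 0.9·-0.08 + 0.16 = -0.072 + 0.16 = 0.088
w_new = 4.82 - 0.1·0.088 = 4.82 - 0.0088 = 4.8112

v_new=0.088, w_new=4.8112


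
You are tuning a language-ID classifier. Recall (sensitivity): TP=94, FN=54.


Recall = TP/(TP+FN)
= 94/(94+54)
= 94/148 = 63.51%

63.51%


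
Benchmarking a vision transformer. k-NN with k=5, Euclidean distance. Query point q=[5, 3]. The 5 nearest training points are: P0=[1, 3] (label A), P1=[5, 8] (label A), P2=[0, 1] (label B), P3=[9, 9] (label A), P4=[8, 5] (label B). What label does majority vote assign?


d(q,P0) = 4.0  (label A)
d(q,P1) = 5.0  (label A)
d(q,P2) = 5.3852  (label B)
d(q,P3) = 7.2111  (label A)
d(q,P4) = 3.6056  (label B)
Votes: A=3, B=2
Majority → A

A


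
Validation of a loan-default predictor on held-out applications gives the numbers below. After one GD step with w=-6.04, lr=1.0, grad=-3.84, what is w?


w_new = w - α·∇
= -6.04 - 1.0·-3.84
= -6.04 + 3.84
= -2.2

-2.2


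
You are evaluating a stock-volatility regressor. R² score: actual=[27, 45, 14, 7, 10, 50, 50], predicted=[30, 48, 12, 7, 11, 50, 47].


ȳ = 29
SS_res = Σ(y-ŷ)² = 32
SS_tot = Σ(y-ȳ)² = 2212
R² = 1 - SS_res/SS_tot = 1 - 0.0145 = 0.9855

0.9855


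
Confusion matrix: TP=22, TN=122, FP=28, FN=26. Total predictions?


Total = TP + TN + FP + FN
= 22 + 122 + 28 + 26
= 198
(Predicted positive: 50, predicted negative: 148)

198


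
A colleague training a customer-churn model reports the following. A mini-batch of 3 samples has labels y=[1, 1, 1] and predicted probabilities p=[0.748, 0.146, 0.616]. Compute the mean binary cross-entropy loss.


L[0] = -ln(0.748) = 0.2904
L[1] = -ln(0.146) = 1.9241
L[2] = -ln(0.616) = 0.4845
mean = (0.2904 + 1.9241 + 0.4845)/3 = 0.8997

0.8997


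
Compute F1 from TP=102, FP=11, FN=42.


Precision = 102/113 = 0.9027
Recall = 102/144 = 0.7083
F1 = 2·P·R/(P+R) = 2·TP/(2·TP+FP+FN) = 204/(204+11+42) = 204/257 = 0.7938

0.7938


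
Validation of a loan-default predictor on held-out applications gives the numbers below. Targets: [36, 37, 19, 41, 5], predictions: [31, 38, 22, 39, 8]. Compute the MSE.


Squared errors: (36-31)²=25, (37-38)²=1, (19-22)²=9, (41-39)²=4, (5-8)²=9
Sum = 48
MSE = 48/5 = 48/5

48/5


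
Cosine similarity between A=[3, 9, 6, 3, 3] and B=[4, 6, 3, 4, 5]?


A·B = 3·4 + 9·6 + 6·3 + 3·4 + 3·5 = 111
‖A‖ = √144 = 12, ‖B‖ = √102 = 10.0995
cos = 111/(√144·√102) = 111/√14688 = 0.9159

0.9159


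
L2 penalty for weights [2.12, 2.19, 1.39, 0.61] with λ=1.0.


‖w‖₂² = (2.12)² + (2.19)² + (1.39)² + (0.61)²
     = 4.4944 + 4.7961 + 1.9321 + 0.3721
     = 11.5947
λ·‖w‖₂² = 1.0·11.5947 = 11.5947

11.5947


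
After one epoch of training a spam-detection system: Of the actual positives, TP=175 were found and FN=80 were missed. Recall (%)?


Recall = TP/(TP+FN)
= 175/(175+80)
= 175/255 = 68.63%

68.63%


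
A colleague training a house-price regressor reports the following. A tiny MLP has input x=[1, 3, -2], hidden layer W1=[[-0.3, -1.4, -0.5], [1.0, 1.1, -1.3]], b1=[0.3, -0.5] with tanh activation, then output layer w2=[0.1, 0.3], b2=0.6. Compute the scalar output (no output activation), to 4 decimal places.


z1[0] = (-0.3)·(1) + (-1.4)·(3) + (-0.5)·(-2) + 0.3 = -3.2
z1[1] = (1.0)·(1) + (1.1)·(3) + (-1.3)·(-2) - 0.5 = 6.4
h = tanh(z1) = [-0.9967, 1.0]
output = (0.1)·(-0.9967) + (0.3)·(1.0) + 0.6 = 0.8003

0.8003


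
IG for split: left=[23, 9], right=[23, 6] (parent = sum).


Parent = [46, 15], H_parent = 0.8047
H_left = 0.8571 (n=32), H_right = 0.7355 (n=29)
H_children = (32/61)·0.8571 + (29/61)·0.7355 = 0.7993
IG = 0.8047 - 0.7993 = 0.0054

0.0054


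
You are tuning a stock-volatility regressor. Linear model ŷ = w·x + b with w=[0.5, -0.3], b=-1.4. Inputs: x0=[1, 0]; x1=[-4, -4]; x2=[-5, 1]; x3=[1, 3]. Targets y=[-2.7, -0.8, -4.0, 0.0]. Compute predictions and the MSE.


ŷ0 = (0.5)·(1) + (-0.3)·(0) - 1.4 = -0.9
ŷ1 = (0.5)·(-4) + (-0.3)·(-4) - 1.4 = -2.2
ŷ2 = (0.5)·(-5) + (-0.3)·(1) - 1.4 = -4.2
ŷ3 = (0.5)·(1) + (-0.3)·(3) - 1.4 = -1.8
errors² = [3.24, 1.96, 0.04, 3.24]
MSE = 8.4800/4 = 2.12

2.12


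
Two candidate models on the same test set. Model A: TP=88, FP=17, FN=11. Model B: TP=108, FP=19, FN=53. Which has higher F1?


Model A: P=88/105=0.8381, R=88/99=0.8889, F1=2PR/(P+R)=2TP/(2TP+FP+FN)=176/204=0.8627
Model B: P=108/127=0.8504, R=108/161=0.6708, F1=2PR/(P+R)=2TP/(2TP+FP+FN)=216/288=0.75
0.8627 > 0.75 → Model A

Model A


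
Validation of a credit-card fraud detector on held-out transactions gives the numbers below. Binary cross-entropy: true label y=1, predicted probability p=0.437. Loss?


BCE = -[y·ln(p) + (1-y)·ln(1-p)]
= -1·ln(0.437) - 0
= -ln(0.437) = 0.8278

0.8278


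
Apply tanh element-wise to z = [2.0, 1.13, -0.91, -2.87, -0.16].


tanh(2.0) = 0.964
tanh(1.13) = 0.811
tanh(-0.91) = -0.7211
tanh(-2.87) = -0.9936
tanh(-0.16) = -0.1586
result = [0.964, 0.811, -0.7211, -0.9936, -0.1586]

[0.964, 0.811, -0.7211, -0.9936, -0.1586]


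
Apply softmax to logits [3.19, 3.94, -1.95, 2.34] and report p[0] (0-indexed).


Exponentials: e^3.19=24.2884, e^3.94=51.4186, e^-1.95=0.1423, e^2.34=10.3812
Sum = 86.2305
Softmax = [0.2817, 0.5963, 0.0016, 0.1204]
p[0] = 24.2884/86.2305 = 0.2817

0.2817


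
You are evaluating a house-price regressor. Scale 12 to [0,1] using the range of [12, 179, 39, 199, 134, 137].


min=12, max=199
(12-12)/(199-12) = 0/187 = 0.0

0.0


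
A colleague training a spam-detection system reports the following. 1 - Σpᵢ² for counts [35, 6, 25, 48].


Probabilities: [35/114, 6/114, 25/114, 48/114] ≈ [0.307, 0.0526, 0.2193, 0.4211]
Σpᵢ² = (1225 + 36 + 625 + 2304)/114² = 4190/12996
Gini = 1 - Σpᵢ² = 1 - 4190/12996 = 0.6776

0.6776


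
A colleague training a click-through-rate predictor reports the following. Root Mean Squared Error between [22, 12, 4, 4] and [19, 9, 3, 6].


MSE = 23/4 = 5.75
RMSE = √(23/4) = 2.3979

2.3979


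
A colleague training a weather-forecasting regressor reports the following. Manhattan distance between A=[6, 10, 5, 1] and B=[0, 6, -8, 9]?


d = |6-0| + |10-6| + |5+ 8| + |1-9|
  = 6 + 4 + 13 + 8
  = 31

31


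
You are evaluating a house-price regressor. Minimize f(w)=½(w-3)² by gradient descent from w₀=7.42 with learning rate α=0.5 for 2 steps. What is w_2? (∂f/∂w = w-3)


step 1: grad = 7.42-3 = 4.42; w = 7.42 - 0.5·(4.42) = 5.21
step 2: grad = 5.21-3 = 2.21; w = 5.21 - 0.5·(2.21) = 4.105

4.105


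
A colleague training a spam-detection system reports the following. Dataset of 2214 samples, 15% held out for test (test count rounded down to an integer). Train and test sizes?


Test = ⌊2214·15/100⌋ = 332
Train = 2214 - 332 = 1882

Train: 1882, Test: 332


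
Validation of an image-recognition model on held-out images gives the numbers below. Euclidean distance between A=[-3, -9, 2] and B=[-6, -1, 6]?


d = √((-3+ 6)² + (-9+ 1)² + (2-6)²)
  = √(9 + 64 + 16)
  = √89 = 9.434

9.434


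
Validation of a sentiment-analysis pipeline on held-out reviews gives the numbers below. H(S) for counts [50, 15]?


Probabilities: [50/65, 15/65] ≈ [0.7692, 0.2308]
H = -((50/65)·log₂(50/65) + (15/65)·log₂(15/65))
  = 0.7793 bits

0.7793 bits


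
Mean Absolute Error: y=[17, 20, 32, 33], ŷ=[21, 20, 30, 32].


Absolute errors: |17-21|=4, |20-20|=0, |32-30|=2, |33-32|=1
Sum = 7
MAE = 7/4 = 7/4

7/4


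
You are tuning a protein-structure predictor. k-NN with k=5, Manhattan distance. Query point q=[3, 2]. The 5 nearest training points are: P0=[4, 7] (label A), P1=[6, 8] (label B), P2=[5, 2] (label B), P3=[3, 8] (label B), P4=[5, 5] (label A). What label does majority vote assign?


d(q,P0) = 6  (label A)
d(q,P1) = 9  (label B)
d(q,P2) = 2  (label B)
d(q,P3) = 6  (label B)
d(q,P4) = 5  (label A)
Votes: A=2, B=3
Majority → B

B


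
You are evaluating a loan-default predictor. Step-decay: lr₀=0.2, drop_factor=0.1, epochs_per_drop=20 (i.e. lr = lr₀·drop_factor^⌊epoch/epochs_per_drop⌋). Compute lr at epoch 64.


n_drops = ⌊64/20⌋ = 3
lr = 0.2·0.1^3 = 0.2·0.001 = 0.0002

0.0002


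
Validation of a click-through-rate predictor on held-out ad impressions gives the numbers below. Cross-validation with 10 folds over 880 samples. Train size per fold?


Fold size = 880/10 = 88
Training per fold = 880 - 88 = 792

792


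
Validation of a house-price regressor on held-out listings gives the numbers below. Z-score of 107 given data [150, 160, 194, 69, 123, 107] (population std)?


μ = 133.8333, σ = 40.0142
z = (107 - 133.8333)/40.0142 = -0.6706

-0.6706


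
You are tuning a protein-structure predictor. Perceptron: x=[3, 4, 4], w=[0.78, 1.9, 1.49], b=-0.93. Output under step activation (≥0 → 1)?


z = (3)·(0.78) + (4)·(1.9) + (4)·(1.49) - 0.93
  = 14.97
step(z) = 1 (z≥0)

1


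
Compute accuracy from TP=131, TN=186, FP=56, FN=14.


Accuracy = (TP+TN)/(TP+TN+FP+FN)
= (131+186)/(387)
= 317/387 = 81.91%

81.91%


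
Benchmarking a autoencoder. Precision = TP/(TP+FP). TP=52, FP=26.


Precision = TP/(TP+FP)
= 52/(52+26)
= 52/78 = 66.67%

66.67%


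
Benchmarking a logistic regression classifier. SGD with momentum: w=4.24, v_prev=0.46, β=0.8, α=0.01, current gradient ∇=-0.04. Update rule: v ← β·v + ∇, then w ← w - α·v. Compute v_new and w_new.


v_new = 0.8·0.46 - 0.04 = 0.368 - 0.04 = 0.328
w_new = 4.24 - 0.01·0.328 = 4.24 - 0.00328 = 4.23672

v_new=0.328, w_new=4.23672


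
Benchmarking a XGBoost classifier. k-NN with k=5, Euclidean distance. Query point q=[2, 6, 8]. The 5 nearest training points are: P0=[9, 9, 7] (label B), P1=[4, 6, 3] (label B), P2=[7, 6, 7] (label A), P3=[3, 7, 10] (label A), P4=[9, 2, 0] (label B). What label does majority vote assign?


d(q,P0) = 7.6811  (label B)
d(q,P1) = 5.3852  (label B)
d(q,P2) = 5.099  (label A)
d(q,P3) = 2.4495  (label A)
d(q,P4) = 11.3578  (label B)
Votes: A=2, B=3
Majority → B

B


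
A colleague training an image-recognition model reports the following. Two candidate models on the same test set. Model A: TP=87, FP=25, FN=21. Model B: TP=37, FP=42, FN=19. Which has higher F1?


Model A: P=87/112=0.7768, R=87/108=0.8056, F1=2PR/(P+R)=2TP/(2TP+FP+FN)=174/220=0.7909
Model B: P=37/79=0.4684, R=37/56=0.6607, F1=2PR/(P+R)=2TP/(2TP+FP+FN)=74/135=0.5481
0.7909 > 0.5481 → Model A

Model A


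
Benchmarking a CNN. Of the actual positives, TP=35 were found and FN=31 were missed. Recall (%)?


Recall = TP/(TP+FN)
= 35/(35+31)
= 35/66 = 53.03%

53.03%


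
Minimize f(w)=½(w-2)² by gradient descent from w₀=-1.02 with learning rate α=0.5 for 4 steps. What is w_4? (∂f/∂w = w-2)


step 1: grad = -1.02-2 = -3.02; w = -1.02 - 0.5·(-3.02) = 0.49
step 2: grad = 0.49-2 = -1.51; w = 0.49 - 0.5·(-1.51) = 1.245
step 3: grad = 1.245-2 = -0.755; w = 1.245 - 0.5·(-0.755) = 1.6225
step 4: grad = 1.6225-2 = -0.3775; w = 1.6225 - 0.5·(-0.3775) = 1.81125

1.81125


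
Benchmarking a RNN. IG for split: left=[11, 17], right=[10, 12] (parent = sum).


Parent = [21, 29], H_parent = 0.9815
H_left = 0.9666 (n=28), H_right = 0.994 (n=22)
H_children = (28/50)·0.9666 + (22/50)·0.994 = 0.9787
IG = 0.9815 - 0.9787 = 0.0028

0.0028


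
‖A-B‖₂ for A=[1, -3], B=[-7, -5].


d = √((1+ 7)² + (-3+ 5)²)
  = √(64 + 4)
  = √68 = 8.2462

8.2462


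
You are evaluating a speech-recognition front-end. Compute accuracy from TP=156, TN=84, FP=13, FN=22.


Accuracy = (TP+TN)/(TP+TN+FP+FN)
= (156+84)/(275)
= 240/275 = 87.27%

87.27%


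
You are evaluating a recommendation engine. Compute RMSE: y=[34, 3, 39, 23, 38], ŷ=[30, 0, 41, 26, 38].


MSE = 38/5 = 7.6
RMSE = √(38/5) = 2.7568

2.7568


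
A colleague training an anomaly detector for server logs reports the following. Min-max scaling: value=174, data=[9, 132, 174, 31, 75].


min=9, max=174
(174-9)/(174-9) = 165/165 = 1.0

1.0


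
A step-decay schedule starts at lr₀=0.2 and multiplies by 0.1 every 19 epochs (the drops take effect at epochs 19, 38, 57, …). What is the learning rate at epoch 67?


n_drops = ⌊67/19⌋ = 3
lr = 0.2·0.1^3 = 0.2·0.001 = 0.0002

0.0002


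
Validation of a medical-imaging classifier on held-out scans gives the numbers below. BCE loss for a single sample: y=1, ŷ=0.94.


BCE = -[y·ln(p) + (1-y)·ln(1-p)]
= -1·ln(0.94) - 0
= -ln(0.94) = 0.0619

0.0619


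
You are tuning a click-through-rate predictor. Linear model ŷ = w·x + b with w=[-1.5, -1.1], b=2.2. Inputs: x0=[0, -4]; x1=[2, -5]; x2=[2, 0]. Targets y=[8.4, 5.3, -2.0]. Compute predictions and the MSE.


ŷ0 = (-1.5)·(0) + (-1.1)·(-4) + 2.2 = 6.6
ŷ1 = (-1.5)·(2) + (-1.1)·(-5) + 2.2 = 4.7
ŷ2 = (-1.5)·(2) + (-1.1)·(0) + 2.2 = -0.8
errors² = [3.24, 0.36, 1.44]
MSE = 5.0400/3 = 1.68

1.68


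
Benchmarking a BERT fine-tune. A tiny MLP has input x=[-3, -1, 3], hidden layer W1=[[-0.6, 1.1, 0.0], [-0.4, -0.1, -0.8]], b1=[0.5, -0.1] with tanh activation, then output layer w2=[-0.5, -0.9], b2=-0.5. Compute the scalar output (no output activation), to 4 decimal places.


z1[0] = (-0.6)·(-3) + (1.1)·(-1) + (0.0)·(3) + 0.5 = 1.2
z1[1] = (-0.4)·(-3) + (-0.1)·(-1) + (-0.8)·(3) - 0.1 = -1.2
h = tanh(z1) = [0.8337, -0.8337]
output = (-0.5)·(0.8337) + (-0.9)·(-0.8337) - 0.5 = -0.1665

-0.1665


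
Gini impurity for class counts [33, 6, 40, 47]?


Probabilities: [33/126, 6/126, 40/126, 47/126] ≈ [0.2619, 0.0476, 0.3175, 0.373]
Σpᵢ² = (1089 + 36 + 1600 + 2209)/126² = 4934/15876
Gini = 1 - Σpᵢ² = 1 - 4934/15876 = 0.6892

0.6892


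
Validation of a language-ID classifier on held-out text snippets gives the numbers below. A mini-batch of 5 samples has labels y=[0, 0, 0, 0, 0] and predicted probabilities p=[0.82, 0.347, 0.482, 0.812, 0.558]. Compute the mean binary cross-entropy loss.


L[0] = -ln(1-0.82) = -ln(0.18) = 1.7148
L[1] = -ln(1-0.347) = -ln(0.653) = 0.4262
L[2] = -ln(1-0.482) = -ln(0.518) = 0.6578
L[3] = -ln(1-0.812) = -ln(0.188) = 1.6713
L[4] = -ln(1-0.558) = -ln(0.442) = 0.8164
mean = (1.7148 + 0.4262 + 0.6578 + 1.6713 + 0.8164)/5 = 1.0573

1.0573


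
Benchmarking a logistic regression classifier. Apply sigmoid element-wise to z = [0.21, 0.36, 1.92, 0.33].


σ(0.21) = 1/(1+e^-0.21) = 0.5523
σ(0.36) = 1/(1+e^-0.36) = 0.589
σ(1.92) = 1/(1+e^-1.92) = 0.8721
σ(0.33) = 1/(1+e^-0.33) = 0.5818
result = [0.5523, 0.589, 0.8721, 0.5818]

[0.5523, 0.589, 0.8721, 0.5818]


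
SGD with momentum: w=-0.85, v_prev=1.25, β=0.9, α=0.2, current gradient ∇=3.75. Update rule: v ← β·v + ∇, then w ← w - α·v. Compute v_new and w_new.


v_new = 0.9·1.25 + 3.75 = 1.125 + 3.75 = 4.875
w_new = -0.85 - 0.2·4.875 = -0.85 - 0.975 = -1.825

v_new=4.875, w_new=-1.825


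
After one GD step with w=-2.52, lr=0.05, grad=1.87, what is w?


w_new = w - α·∇
= -2.52 - 0.05·1.87
= -2.52 - 0.0935
= -2.6135

-2.6135


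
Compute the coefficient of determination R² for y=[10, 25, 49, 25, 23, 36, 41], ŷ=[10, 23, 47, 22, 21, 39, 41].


ȳ = 29.8571
SS_res = Σ(y-ŷ)² = 30
SS_tot = Σ(y-ȳ)² = 1016.86
R² = 1 - SS_res/SS_tot = 1 - 0.0295 = 0.9705

0.9705


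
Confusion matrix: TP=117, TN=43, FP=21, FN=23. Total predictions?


Total = TP + TN + FP + FN
= 117 + 43 + 21 + 23
= 204
(Predicted positive: 138, predicted negative: 66)

204


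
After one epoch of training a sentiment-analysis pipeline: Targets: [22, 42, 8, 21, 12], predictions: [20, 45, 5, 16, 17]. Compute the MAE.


Absolute errors: |22-20|=2, |42-45|=3, |8-5|=3, |21-16|=5, |12-17|=5
Sum = 18
MAE = 18/5 = 18/5

18/5


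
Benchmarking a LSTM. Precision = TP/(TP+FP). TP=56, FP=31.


Precision = TP/(TP+FP)
= 56/(56+31)
= 56/87 = 64.37%

64.37%


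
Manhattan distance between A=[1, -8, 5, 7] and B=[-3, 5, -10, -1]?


d = |1+ 3| + |-8-5| + |5+ 10| + |7+ 1|
  = 4 + 13 + 15 + 8
  = 40

40


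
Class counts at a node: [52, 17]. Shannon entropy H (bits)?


Probabilities: [52/69, 17/69] ≈ [0.7536, 0.2464]
H = -((52/69)·log₂(52/69) + (17/69)·log₂(17/69))
  = 0.8055 bits

0.8055 bits


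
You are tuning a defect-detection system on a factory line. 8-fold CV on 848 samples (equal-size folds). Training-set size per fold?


Fold size = 848/8 = 106
Training per fold = 848 - 106 = 742

742


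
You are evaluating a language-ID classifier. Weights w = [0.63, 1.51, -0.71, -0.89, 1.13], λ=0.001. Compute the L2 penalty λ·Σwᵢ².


‖w‖₂² = (0.63)² + (1.51)² + (-0.71)² + (-0.89)² + (1.13)²
     = 0.3969 + 2.2801 + 0.5041 + 0.7921 + 1.2769
     = 5.2501
λ·‖w‖₂² = 0.001·5.2501 = 0.00525

0.00525


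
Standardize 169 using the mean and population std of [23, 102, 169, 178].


μ = 118, σ = 62.2133
z = (169 - 118)/62.2133 = 0.8198

0.8198


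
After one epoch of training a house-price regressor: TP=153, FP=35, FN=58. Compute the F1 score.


Precision = 153/188 = 0.8138
Recall = 153/211 = 0.7251
F1 = 2·P·R/(P+R) = 2·TP/(2·TP+FP+FN) = 306/(306+35+58) = 306/399 = 0.7669

0.7669


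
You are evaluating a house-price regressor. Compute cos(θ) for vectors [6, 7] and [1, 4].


A·B = 6·1 + 7·4 = 34
‖A‖ = √85 = 9.2195, ‖B‖ = √17 = 4.1231
cos = 34/(√85·√17) = 34/√1445 = 0.8944

0.8944


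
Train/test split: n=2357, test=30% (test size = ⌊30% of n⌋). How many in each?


Test = ⌊2357·30/100⌋ = 707
Train = 2357 - 707 = 1650

Train: 1650, Test: 707


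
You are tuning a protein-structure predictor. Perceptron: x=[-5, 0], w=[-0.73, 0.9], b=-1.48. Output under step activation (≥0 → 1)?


z = (-5)·(-0.73) + (0)·(0.9) - 1.48
  = 2.17
step(z) = 1 (z≥0)

1


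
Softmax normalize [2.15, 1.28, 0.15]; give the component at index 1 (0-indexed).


Exponentials: e^2.15=8.5849, e^1.28=3.5966, e^0.15=1.1618
Sum = 13.3433
Softmax = [0.6434, 0.2695, 0.0871]
p[1] = 3.5966/13.3433 = 0.2695

0.2695


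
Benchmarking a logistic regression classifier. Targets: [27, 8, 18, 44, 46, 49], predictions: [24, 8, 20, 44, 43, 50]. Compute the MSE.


Squared errors: (27-24)²=9, (8-8)²=0, (18-20)²=4, (44-44)²=0, (46-43)²=9, (49-50)²=1
Sum = 23
MSE = 23/6 = 23/6

23/6


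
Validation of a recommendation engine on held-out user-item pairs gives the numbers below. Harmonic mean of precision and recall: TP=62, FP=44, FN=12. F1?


Precision = 62/106 = 0.5849
Recall = 62/74 = 0.8378
F1 = 2·P·R/(P+R) = 2·TP/(2·TP+FP+FN) = 124/(124+44+12) = 124/180 = 0.6889

0.6889


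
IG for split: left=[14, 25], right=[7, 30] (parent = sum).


Parent = [21, 55], H_parent = 0.8504
H_left = 0.9418 (n=39), H_right = 0.6998 (n=37)
H_children = (39/76)·0.9418 + (37/76)·0.6998 = 0.824
IG = 0.8504 - 0.824 = 0.0264

0.0264


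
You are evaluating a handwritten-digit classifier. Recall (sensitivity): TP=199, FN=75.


Recall = TP/(TP+FN)
= 199/(199+75)
= 199/274 = 72.63%

72.63%


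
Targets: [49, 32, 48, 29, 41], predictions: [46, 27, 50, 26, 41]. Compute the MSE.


Squared errors: (49-46)²=9, (32-27)²=25, (48-50)²=4, (29-26)²=9, (41-41)²=0
Sum = 47
MSE = 47/5 = 47/5

47/5


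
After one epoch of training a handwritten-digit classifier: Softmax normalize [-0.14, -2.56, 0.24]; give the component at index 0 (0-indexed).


Exponentials: e^-0.14=0.8694, e^-2.56=0.0773, e^0.24=1.2712
Sum = 2.2179
Softmax = [0.392, 0.0349, 0.5732]
p[0] = 0.8694/2.2179 = 0.392

0.392


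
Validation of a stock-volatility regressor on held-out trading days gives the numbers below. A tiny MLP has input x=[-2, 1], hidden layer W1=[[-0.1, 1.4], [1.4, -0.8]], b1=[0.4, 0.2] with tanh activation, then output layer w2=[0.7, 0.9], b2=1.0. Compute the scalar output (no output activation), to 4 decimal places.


z1[0] = (-0.1)·(-2) + (1.4)·(1) + 0.4 = 2.0
z1[1] = (1.4)·(-2) + (-0.8)·(1) + 0.2 = -3.4
h = tanh(z1) = [0.964, -0.9978]
output = (0.7)·(0.964) + (0.9)·(-0.9978) + 1.0 = 0.7768

0.7768


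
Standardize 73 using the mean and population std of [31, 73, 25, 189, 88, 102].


μ = 84.6667, σ = 54.4263
z = (73 - 84.6667)/54.4263 = -0.2144

-0.2144


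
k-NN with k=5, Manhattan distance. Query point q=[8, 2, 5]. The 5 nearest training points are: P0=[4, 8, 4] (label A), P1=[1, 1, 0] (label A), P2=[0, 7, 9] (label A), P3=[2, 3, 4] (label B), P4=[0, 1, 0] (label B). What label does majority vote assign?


d(q,P0) = 11  (label A)
d(q,P1) = 13  (label A)
d(q,P2) = 17  (label A)
d(q,P3) = 8  (label B)
d(q,P4) = 14  (label B)
Votes: A=3, B=2
Majority → A

A


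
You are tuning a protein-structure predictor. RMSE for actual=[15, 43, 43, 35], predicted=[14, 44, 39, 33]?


MSE = 22/4 = 5.5
RMSE = √(22/4) = 2.3452

2.3452


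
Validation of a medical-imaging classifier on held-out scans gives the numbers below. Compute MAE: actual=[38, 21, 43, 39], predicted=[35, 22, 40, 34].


Absolute errors: |38-35|=3, |21-22|=1, |43-40|=3, |39-34|=5
Sum = 12
MAE = 12/4 = 3

3


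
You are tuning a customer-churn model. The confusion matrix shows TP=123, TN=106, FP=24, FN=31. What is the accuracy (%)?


Accuracy = (TP+TN)/(TP+TN+FP+FN)
= (123+106)/(284)
= 229/284 = 80.63%

80.63%


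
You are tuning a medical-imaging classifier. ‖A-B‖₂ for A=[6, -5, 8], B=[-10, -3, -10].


d = √((6+ 10)² + (-5+ 3)² + (8+ 10)²)
  = √(256 + 4 + 324)
  = √584 = 24.1661

24.1661


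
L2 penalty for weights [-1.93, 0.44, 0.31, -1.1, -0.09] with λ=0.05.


‖w‖₂² = (-1.93)² + (0.44)² + (0.31)² + (-1.1)² + (-0.09)²
     = 3.7249 + 0.1936 + 0.0961 + 1.21 + 0.0081
     = 5.2327
λ·‖w‖₂² = 0.05·5.2327 = 0.261635

0.261635


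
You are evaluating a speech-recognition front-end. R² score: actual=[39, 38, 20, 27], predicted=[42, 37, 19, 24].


ȳ = 31
SS_res = Σ(y-ŷ)² = 20
SS_tot = Σ(y-ȳ)² = 250
R² = 1 - SS_res/SS_tot = 1 - 0.08 = 0.92

0.92


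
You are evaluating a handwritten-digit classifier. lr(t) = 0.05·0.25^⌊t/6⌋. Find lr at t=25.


n_drops = ⌊25/6⌋ = 4
lr = 0.05·0.25^4 = 0.05·0.00390625 = 0.0001953125

0.0001953125


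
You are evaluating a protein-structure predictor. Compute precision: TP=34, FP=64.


Precision = TP/(TP+FP)
= 34/(34+64)
= 34/98 = 34.69%

34.69%


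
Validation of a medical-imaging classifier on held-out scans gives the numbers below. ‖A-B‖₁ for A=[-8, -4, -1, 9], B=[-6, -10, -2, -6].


d = |-8+ 6| + |-4+ 10| + |-1+ 2| + |9+ 6|
  = 2 + 6 + 1 + 15
  = 24

24


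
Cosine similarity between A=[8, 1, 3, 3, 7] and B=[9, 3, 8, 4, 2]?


A·B = 8·9 + 1·3 + 3·8 + 3·4 + 7·2 = 125
‖A‖ = √132 = 11.4891, ‖B‖ = √174 = 13.1909
cos = 125/(√132·√174) = 125/√22968 = 0.8248

0.8248


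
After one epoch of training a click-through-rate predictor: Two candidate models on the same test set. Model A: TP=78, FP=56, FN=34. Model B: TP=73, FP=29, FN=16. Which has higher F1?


Model A: P=78/134=0.5821, R=78/112=0.6964, F1=2PR/(P+R)=2TP/(2TP+FP+FN)=156/246=0.6341
Model B: P=73/102=0.7157, R=73/89=0.8202, F1=2PR/(P+R)=2TP/(2TP+FP+FN)=146/191=0.7644
0.6341 < 0.7644 → Model B

Model B


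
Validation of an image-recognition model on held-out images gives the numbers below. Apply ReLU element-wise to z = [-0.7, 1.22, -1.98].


ReLU(-0.7) = max(0, -0.7) = 0.0
ReLU(1.22) = max(0, 1.22) = 1.22
ReLU(-1.98) = max(0, -1.98) = 0.0
result = [0.0, 1.22, 0.0]

[0.0, 1.22, 0.0]


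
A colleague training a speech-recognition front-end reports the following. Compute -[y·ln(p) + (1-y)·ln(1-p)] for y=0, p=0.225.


BCE = -[y·ln(p) + (1-y)·ln(1-p)]
= -0 - 1·ln(1-0.225)
= -ln(0.775) = 0.2549

0.2549


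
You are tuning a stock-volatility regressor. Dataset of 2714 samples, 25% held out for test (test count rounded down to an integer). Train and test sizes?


Test = ⌊2714·25/100⌋ = 678
Train = 2714 - 678 = 2036

Train: 2036, Test: 678


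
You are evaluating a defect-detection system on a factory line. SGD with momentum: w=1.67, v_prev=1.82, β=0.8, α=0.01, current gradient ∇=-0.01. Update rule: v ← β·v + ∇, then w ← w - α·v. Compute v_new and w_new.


v_new = 0.8·1.82 - 0.01 = 1.456 - 0.01 = 1.446
w_new = 1.67 - 0.01·1.446 = 1.67 - 0.01446 = 1.65554

v_new=1.446, w_new=1.65554


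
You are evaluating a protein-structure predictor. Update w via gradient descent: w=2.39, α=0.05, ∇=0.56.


w_new = w - α·∇
= 2.39 - 0.05·0.56
= 2.39 - 0.028
= 2.362

2.362


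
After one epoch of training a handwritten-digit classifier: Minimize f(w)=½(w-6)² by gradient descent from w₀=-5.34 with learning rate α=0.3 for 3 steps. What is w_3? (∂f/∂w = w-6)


step 1: grad = -5.34-6 = -11.34; w = -5.34 - 0.3·(-11.34) = -1.938
step 2: grad = -1.938-6 = -7.938; w = -1.938 - 0.3·(-7.938) = 0.4434
step 3: grad = 0.4434-6 = -5.5566; w = 0.4434 - 0.3·(-5.5566) = 2.11038

2.11038


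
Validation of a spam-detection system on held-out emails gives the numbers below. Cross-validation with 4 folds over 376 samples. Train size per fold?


Fold size = 376/4 = 94
Training per fold = 376 - 94 = 282

282


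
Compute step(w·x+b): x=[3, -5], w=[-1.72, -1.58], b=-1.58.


z = (3)·(-1.72) + (-5)·(-1.58) - 1.58
  = 1.16
step(z) = 1 (z≥0)

1


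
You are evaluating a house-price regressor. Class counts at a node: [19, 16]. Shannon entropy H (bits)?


Probabilities: [19/35, 16/35] ≈ [0.5429, 0.4571]
H = -((19/35)·log₂(19/35) + (16/35)·log₂(16/35))
  = 0.9947 bits

0.9947 bits


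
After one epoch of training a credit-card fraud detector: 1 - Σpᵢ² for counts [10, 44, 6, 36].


Probabilities: [10/96, 44/96, 6/96, 36/96] ≈ [0.1042, 0.4583, 0.0625, 0.375]
Σpᵢ² = (100 + 1936 + 36 + 1296)/96² = 3368/9216
Gini = 1 - Σpᵢ² = 1 - 3368/9216 = 0.6345

0.6345


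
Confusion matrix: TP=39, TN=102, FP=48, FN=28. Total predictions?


Total = TP + TN + FP + FN
= 39 + 102 + 48 + 28
= 217
(Predicted positive: 87, predicted negative: 130)

217
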